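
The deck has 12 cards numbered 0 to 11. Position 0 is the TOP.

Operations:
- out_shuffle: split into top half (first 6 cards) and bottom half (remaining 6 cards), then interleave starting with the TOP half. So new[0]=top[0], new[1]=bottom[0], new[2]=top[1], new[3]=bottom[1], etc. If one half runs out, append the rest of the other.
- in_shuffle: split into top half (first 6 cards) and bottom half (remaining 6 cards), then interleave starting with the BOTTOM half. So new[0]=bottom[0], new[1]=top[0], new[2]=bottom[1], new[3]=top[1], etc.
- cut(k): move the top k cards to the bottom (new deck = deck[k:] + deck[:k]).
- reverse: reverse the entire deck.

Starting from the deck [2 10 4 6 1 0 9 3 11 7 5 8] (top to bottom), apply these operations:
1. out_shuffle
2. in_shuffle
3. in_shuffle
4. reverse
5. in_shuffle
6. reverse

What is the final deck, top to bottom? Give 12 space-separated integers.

Answer: 4 5 9 6 8 3 1 2 11 0 10 7

Derivation:
After op 1 (out_shuffle): [2 9 10 3 4 11 6 7 1 5 0 8]
After op 2 (in_shuffle): [6 2 7 9 1 10 5 3 0 4 8 11]
After op 3 (in_shuffle): [5 6 3 2 0 7 4 9 8 1 11 10]
After op 4 (reverse): [10 11 1 8 9 4 7 0 2 3 6 5]
After op 5 (in_shuffle): [7 10 0 11 2 1 3 8 6 9 5 4]
After op 6 (reverse): [4 5 9 6 8 3 1 2 11 0 10 7]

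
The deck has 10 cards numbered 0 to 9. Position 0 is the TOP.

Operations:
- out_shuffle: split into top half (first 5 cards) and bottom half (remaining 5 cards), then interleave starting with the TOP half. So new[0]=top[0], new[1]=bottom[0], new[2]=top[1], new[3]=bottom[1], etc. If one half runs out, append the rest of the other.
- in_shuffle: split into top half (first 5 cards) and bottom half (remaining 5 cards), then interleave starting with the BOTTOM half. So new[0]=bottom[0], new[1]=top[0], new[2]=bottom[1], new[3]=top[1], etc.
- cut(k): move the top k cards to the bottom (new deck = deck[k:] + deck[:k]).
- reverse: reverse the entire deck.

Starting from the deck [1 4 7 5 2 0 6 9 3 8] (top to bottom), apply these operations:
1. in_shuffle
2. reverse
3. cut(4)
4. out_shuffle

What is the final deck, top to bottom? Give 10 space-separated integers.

After op 1 (in_shuffle): [0 1 6 4 9 7 3 5 8 2]
After op 2 (reverse): [2 8 5 3 7 9 4 6 1 0]
After op 3 (cut(4)): [7 9 4 6 1 0 2 8 5 3]
After op 4 (out_shuffle): [7 0 9 2 4 8 6 5 1 3]

Answer: 7 0 9 2 4 8 6 5 1 3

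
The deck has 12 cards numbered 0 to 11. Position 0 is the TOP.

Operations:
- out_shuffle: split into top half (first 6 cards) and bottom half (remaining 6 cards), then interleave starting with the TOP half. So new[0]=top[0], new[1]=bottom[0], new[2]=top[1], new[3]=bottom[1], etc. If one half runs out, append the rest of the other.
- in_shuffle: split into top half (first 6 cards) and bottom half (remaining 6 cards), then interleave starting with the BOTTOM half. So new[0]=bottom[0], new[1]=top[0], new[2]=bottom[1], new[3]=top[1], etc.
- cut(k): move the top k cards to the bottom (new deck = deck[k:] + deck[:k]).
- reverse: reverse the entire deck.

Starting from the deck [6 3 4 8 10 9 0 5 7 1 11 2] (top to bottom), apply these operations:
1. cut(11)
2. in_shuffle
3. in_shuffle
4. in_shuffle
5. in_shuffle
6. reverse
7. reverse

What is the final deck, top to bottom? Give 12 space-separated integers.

Answer: 5 8 2 7 10 6 1 9 3 11 0 4

Derivation:
After op 1 (cut(11)): [2 6 3 4 8 10 9 0 5 7 1 11]
After op 2 (in_shuffle): [9 2 0 6 5 3 7 4 1 8 11 10]
After op 3 (in_shuffle): [7 9 4 2 1 0 8 6 11 5 10 3]
After op 4 (in_shuffle): [8 7 6 9 11 4 5 2 10 1 3 0]
After op 5 (in_shuffle): [5 8 2 7 10 6 1 9 3 11 0 4]
After op 6 (reverse): [4 0 11 3 9 1 6 10 7 2 8 5]
After op 7 (reverse): [5 8 2 7 10 6 1 9 3 11 0 4]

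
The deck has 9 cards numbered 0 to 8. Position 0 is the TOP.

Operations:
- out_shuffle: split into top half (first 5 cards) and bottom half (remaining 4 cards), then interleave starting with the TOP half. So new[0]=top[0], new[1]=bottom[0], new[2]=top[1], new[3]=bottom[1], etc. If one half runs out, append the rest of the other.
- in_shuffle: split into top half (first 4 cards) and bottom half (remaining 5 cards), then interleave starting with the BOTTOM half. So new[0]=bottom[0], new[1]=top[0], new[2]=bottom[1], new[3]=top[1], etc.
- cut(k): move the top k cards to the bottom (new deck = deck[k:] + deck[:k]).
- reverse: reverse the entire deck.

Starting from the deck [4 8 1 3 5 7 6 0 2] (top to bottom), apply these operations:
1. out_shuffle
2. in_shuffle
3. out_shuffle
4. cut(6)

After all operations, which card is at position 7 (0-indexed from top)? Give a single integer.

Answer: 0

Derivation:
After op 1 (out_shuffle): [4 7 8 6 1 0 3 2 5]
After op 2 (in_shuffle): [1 4 0 7 3 8 2 6 5]
After op 3 (out_shuffle): [1 8 4 2 0 6 7 5 3]
After op 4 (cut(6)): [7 5 3 1 8 4 2 0 6]
Position 7: card 0.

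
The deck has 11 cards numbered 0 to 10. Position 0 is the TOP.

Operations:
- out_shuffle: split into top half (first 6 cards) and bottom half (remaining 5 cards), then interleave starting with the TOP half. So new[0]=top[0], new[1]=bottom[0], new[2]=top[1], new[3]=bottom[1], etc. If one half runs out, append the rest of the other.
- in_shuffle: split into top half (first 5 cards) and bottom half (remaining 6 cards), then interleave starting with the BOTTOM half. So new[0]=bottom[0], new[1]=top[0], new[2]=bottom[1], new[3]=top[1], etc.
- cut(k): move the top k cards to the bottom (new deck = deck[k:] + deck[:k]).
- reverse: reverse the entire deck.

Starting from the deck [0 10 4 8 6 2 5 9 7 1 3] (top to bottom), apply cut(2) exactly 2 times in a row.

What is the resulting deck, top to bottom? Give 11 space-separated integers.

After op 1 (cut(2)): [4 8 6 2 5 9 7 1 3 0 10]
After op 2 (cut(2)): [6 2 5 9 7 1 3 0 10 4 8]

Answer: 6 2 5 9 7 1 3 0 10 4 8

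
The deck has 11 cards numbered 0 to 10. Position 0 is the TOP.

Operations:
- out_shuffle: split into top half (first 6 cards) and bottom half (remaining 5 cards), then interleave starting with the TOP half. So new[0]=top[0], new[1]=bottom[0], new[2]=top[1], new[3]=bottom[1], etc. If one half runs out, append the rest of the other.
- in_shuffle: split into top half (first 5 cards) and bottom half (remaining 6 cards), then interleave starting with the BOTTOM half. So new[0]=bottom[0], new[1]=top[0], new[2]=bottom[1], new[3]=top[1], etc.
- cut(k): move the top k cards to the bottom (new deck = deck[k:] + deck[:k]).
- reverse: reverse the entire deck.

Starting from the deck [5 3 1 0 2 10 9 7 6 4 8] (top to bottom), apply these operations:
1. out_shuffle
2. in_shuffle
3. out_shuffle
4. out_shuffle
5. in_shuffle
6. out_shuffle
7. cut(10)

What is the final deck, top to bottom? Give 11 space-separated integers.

After op 1 (out_shuffle): [5 9 3 7 1 6 0 4 2 8 10]
After op 2 (in_shuffle): [6 5 0 9 4 3 2 7 8 1 10]
After op 3 (out_shuffle): [6 2 5 7 0 8 9 1 4 10 3]
After op 4 (out_shuffle): [6 9 2 1 5 4 7 10 0 3 8]
After op 5 (in_shuffle): [4 6 7 9 10 2 0 1 3 5 8]
After op 6 (out_shuffle): [4 0 6 1 7 3 9 5 10 8 2]
After op 7 (cut(10)): [2 4 0 6 1 7 3 9 5 10 8]

Answer: 2 4 0 6 1 7 3 9 5 10 8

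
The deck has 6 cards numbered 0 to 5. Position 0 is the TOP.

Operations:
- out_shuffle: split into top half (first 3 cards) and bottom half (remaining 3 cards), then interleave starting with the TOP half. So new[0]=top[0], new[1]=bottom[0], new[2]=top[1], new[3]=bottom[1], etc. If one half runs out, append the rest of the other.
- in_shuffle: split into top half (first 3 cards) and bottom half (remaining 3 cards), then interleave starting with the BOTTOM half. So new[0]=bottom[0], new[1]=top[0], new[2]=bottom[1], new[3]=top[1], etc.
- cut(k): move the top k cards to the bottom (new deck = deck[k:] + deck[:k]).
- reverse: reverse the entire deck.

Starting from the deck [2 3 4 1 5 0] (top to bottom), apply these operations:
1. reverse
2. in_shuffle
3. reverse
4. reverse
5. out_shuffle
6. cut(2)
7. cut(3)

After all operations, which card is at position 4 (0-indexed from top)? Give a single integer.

Answer: 2

Derivation:
After op 1 (reverse): [0 5 1 4 3 2]
After op 2 (in_shuffle): [4 0 3 5 2 1]
After op 3 (reverse): [1 2 5 3 0 4]
After op 4 (reverse): [4 0 3 5 2 1]
After op 5 (out_shuffle): [4 5 0 2 3 1]
After op 6 (cut(2)): [0 2 3 1 4 5]
After op 7 (cut(3)): [1 4 5 0 2 3]
Position 4: card 2.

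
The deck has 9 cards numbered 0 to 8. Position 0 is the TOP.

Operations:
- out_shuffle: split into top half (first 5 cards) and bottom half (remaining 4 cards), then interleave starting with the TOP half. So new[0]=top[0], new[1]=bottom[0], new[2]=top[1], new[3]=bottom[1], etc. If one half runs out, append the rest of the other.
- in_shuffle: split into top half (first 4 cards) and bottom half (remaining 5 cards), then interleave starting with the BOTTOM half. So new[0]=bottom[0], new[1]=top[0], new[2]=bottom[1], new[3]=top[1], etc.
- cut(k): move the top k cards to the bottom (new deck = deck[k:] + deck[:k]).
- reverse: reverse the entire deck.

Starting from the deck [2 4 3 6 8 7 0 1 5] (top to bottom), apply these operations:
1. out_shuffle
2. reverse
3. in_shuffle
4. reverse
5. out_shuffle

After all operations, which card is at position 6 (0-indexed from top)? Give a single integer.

Answer: 6

Derivation:
After op 1 (out_shuffle): [2 7 4 0 3 1 6 5 8]
After op 2 (reverse): [8 5 6 1 3 0 4 7 2]
After op 3 (in_shuffle): [3 8 0 5 4 6 7 1 2]
After op 4 (reverse): [2 1 7 6 4 5 0 8 3]
After op 5 (out_shuffle): [2 5 1 0 7 8 6 3 4]
Position 6: card 6.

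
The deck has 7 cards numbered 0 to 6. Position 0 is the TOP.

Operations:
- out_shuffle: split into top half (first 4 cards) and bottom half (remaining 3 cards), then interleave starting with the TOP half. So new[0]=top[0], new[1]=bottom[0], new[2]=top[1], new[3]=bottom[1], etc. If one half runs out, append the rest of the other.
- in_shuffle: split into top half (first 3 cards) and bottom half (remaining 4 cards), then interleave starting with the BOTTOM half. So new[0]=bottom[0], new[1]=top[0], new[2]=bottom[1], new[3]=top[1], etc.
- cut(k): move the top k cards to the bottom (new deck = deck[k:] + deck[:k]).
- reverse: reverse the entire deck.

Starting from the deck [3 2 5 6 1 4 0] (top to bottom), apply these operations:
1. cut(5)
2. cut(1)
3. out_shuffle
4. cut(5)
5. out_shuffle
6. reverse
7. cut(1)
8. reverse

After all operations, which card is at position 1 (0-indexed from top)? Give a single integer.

Answer: 4

Derivation:
After op 1 (cut(5)): [4 0 3 2 5 6 1]
After op 2 (cut(1)): [0 3 2 5 6 1 4]
After op 3 (out_shuffle): [0 6 3 1 2 4 5]
After op 4 (cut(5)): [4 5 0 6 3 1 2]
After op 5 (out_shuffle): [4 3 5 1 0 2 6]
After op 6 (reverse): [6 2 0 1 5 3 4]
After op 7 (cut(1)): [2 0 1 5 3 4 6]
After op 8 (reverse): [6 4 3 5 1 0 2]
Position 1: card 4.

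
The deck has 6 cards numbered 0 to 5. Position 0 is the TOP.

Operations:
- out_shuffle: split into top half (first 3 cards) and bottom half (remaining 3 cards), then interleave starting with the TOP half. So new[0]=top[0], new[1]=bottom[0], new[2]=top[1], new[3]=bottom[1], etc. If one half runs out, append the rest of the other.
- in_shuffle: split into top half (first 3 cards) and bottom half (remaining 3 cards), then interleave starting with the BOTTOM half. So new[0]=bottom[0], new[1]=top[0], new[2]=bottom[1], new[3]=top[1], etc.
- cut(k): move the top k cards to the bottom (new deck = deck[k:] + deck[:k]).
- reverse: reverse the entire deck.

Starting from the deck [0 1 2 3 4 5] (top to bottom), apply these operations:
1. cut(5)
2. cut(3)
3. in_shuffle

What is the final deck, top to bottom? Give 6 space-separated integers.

After op 1 (cut(5)): [5 0 1 2 3 4]
After op 2 (cut(3)): [2 3 4 5 0 1]
After op 3 (in_shuffle): [5 2 0 3 1 4]

Answer: 5 2 0 3 1 4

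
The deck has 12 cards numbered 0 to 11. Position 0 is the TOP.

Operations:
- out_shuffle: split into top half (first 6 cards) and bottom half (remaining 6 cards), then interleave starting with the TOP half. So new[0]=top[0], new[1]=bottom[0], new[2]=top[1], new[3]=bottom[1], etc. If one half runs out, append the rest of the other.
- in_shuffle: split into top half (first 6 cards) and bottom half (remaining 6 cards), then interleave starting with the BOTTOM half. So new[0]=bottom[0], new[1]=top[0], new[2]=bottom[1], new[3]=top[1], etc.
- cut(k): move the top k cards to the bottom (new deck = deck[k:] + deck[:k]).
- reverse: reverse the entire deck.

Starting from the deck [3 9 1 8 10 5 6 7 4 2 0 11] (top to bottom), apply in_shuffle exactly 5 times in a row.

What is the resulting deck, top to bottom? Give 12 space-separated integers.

After op 1 (in_shuffle): [6 3 7 9 4 1 2 8 0 10 11 5]
After op 2 (in_shuffle): [2 6 8 3 0 7 10 9 11 4 5 1]
After op 3 (in_shuffle): [10 2 9 6 11 8 4 3 5 0 1 7]
After op 4 (in_shuffle): [4 10 3 2 5 9 0 6 1 11 7 8]
After op 5 (in_shuffle): [0 4 6 10 1 3 11 2 7 5 8 9]

Answer: 0 4 6 10 1 3 11 2 7 5 8 9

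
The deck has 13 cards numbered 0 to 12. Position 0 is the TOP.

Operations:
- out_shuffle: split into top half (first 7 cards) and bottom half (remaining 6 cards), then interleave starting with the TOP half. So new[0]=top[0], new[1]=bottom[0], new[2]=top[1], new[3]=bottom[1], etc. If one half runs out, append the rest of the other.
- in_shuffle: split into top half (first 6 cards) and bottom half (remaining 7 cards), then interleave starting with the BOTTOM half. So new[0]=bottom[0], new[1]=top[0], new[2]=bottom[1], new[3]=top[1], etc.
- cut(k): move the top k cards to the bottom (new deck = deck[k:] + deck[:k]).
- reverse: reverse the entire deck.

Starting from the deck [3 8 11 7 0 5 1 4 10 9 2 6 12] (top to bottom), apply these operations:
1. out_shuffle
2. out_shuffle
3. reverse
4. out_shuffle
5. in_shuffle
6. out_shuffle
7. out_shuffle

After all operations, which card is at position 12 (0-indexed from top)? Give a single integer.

Answer: 6

Derivation:
After op 1 (out_shuffle): [3 4 8 10 11 9 7 2 0 6 5 12 1]
After op 2 (out_shuffle): [3 2 4 0 8 6 10 5 11 12 9 1 7]
After op 3 (reverse): [7 1 9 12 11 5 10 6 8 0 4 2 3]
After op 4 (out_shuffle): [7 6 1 8 9 0 12 4 11 2 5 3 10]
After op 5 (in_shuffle): [12 7 4 6 11 1 2 8 5 9 3 0 10]
After op 6 (out_shuffle): [12 8 7 5 4 9 6 3 11 0 1 10 2]
After op 7 (out_shuffle): [12 3 8 11 7 0 5 1 4 10 9 2 6]
Position 12: card 6.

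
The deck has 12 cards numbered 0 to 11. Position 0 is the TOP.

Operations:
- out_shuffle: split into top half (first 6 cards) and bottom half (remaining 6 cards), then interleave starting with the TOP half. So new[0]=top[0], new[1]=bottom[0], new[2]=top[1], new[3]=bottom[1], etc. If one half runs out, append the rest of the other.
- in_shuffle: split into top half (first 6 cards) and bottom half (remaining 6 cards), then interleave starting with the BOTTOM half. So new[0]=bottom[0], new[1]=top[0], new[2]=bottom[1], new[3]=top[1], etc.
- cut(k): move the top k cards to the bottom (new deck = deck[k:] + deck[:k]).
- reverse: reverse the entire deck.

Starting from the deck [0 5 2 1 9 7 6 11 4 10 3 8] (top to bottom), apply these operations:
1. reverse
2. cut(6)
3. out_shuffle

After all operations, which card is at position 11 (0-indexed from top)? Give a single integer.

Answer: 6

Derivation:
After op 1 (reverse): [8 3 10 4 11 6 7 9 1 2 5 0]
After op 2 (cut(6)): [7 9 1 2 5 0 8 3 10 4 11 6]
After op 3 (out_shuffle): [7 8 9 3 1 10 2 4 5 11 0 6]
Position 11: card 6.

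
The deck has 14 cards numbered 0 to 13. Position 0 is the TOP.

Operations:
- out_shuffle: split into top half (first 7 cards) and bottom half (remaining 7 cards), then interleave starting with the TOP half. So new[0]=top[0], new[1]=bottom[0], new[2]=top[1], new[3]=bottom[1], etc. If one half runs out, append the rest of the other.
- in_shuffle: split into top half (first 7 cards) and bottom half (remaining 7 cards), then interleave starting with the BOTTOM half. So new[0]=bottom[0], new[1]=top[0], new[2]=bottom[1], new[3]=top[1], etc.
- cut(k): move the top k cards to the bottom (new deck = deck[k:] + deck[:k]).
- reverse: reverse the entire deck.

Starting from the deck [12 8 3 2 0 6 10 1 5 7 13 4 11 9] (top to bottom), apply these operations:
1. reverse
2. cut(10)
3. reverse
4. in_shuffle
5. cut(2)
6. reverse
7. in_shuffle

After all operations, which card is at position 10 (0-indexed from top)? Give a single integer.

After op 1 (reverse): [9 11 4 13 7 5 1 10 6 0 2 3 8 12]
After op 2 (cut(10)): [2 3 8 12 9 11 4 13 7 5 1 10 6 0]
After op 3 (reverse): [0 6 10 1 5 7 13 4 11 9 12 8 3 2]
After op 4 (in_shuffle): [4 0 11 6 9 10 12 1 8 5 3 7 2 13]
After op 5 (cut(2)): [11 6 9 10 12 1 8 5 3 7 2 13 4 0]
After op 6 (reverse): [0 4 13 2 7 3 5 8 1 12 10 9 6 11]
After op 7 (in_shuffle): [8 0 1 4 12 13 10 2 9 7 6 3 11 5]
Position 10: card 6.

Answer: 6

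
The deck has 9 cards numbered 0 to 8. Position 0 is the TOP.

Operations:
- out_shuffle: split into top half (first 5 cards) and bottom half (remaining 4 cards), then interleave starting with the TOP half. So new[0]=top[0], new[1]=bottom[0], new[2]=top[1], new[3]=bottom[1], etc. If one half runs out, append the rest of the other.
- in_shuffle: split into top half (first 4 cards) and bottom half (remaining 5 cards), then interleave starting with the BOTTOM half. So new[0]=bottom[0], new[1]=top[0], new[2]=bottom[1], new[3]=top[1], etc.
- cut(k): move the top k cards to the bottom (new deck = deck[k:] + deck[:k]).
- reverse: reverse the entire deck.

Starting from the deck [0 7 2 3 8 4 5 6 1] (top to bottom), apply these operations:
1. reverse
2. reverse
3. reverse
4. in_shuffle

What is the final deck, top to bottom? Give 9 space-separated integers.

Answer: 8 1 3 6 2 5 7 4 0

Derivation:
After op 1 (reverse): [1 6 5 4 8 3 2 7 0]
After op 2 (reverse): [0 7 2 3 8 4 5 6 1]
After op 3 (reverse): [1 6 5 4 8 3 2 7 0]
After op 4 (in_shuffle): [8 1 3 6 2 5 7 4 0]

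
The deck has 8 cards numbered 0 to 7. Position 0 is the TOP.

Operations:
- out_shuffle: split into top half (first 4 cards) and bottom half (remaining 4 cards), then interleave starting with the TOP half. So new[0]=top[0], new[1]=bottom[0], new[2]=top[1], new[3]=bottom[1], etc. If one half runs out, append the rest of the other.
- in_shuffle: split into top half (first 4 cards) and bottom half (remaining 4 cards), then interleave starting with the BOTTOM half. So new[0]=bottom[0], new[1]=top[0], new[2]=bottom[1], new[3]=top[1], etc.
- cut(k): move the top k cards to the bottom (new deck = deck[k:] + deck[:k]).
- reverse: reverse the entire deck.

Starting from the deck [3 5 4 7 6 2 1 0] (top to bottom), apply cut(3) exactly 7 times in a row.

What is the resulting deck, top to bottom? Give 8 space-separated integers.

After op 1 (cut(3)): [7 6 2 1 0 3 5 4]
After op 2 (cut(3)): [1 0 3 5 4 7 6 2]
After op 3 (cut(3)): [5 4 7 6 2 1 0 3]
After op 4 (cut(3)): [6 2 1 0 3 5 4 7]
After op 5 (cut(3)): [0 3 5 4 7 6 2 1]
After op 6 (cut(3)): [4 7 6 2 1 0 3 5]
After op 7 (cut(3)): [2 1 0 3 5 4 7 6]

Answer: 2 1 0 3 5 4 7 6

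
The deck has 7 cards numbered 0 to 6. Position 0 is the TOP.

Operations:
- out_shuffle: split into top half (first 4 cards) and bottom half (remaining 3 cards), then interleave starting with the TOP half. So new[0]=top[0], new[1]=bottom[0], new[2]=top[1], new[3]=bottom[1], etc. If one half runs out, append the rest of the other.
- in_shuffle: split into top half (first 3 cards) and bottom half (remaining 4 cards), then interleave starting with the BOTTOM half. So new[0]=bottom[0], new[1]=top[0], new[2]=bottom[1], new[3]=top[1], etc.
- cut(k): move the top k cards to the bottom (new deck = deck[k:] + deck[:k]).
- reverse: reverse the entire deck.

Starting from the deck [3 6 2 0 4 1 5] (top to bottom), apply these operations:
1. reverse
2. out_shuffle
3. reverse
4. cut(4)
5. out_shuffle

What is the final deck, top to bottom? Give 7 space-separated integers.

Answer: 1 3 2 4 5 6 0

Derivation:
After op 1 (reverse): [5 1 4 0 2 6 3]
After op 2 (out_shuffle): [5 2 1 6 4 3 0]
After op 3 (reverse): [0 3 4 6 1 2 5]
After op 4 (cut(4)): [1 2 5 0 3 4 6]
After op 5 (out_shuffle): [1 3 2 4 5 6 0]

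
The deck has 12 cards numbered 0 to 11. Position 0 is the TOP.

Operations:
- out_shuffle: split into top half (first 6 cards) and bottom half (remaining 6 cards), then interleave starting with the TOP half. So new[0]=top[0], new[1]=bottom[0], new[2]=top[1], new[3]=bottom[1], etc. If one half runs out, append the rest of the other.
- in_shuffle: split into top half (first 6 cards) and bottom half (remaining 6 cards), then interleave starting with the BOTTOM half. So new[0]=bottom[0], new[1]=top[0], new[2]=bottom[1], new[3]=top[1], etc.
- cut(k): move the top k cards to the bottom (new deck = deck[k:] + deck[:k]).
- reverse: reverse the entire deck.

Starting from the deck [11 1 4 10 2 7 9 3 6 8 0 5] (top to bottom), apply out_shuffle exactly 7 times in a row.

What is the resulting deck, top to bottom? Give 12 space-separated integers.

Answer: 11 6 7 4 0 3 2 1 8 9 10 5

Derivation:
After op 1 (out_shuffle): [11 9 1 3 4 6 10 8 2 0 7 5]
After op 2 (out_shuffle): [11 10 9 8 1 2 3 0 4 7 6 5]
After op 3 (out_shuffle): [11 3 10 0 9 4 8 7 1 6 2 5]
After op 4 (out_shuffle): [11 8 3 7 10 1 0 6 9 2 4 5]
After op 5 (out_shuffle): [11 0 8 6 3 9 7 2 10 4 1 5]
After op 6 (out_shuffle): [11 7 0 2 8 10 6 4 3 1 9 5]
After op 7 (out_shuffle): [11 6 7 4 0 3 2 1 8 9 10 5]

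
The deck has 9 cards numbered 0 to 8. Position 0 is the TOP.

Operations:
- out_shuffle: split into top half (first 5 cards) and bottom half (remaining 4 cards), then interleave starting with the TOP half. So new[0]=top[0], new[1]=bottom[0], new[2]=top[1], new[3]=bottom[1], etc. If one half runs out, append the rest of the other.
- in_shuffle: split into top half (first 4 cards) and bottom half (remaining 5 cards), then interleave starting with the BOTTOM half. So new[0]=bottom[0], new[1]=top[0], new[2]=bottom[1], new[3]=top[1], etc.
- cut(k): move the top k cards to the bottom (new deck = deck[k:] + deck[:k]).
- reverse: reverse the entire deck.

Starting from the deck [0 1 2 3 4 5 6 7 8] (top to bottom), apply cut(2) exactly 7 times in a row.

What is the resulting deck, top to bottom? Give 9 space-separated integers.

Answer: 5 6 7 8 0 1 2 3 4

Derivation:
After op 1 (cut(2)): [2 3 4 5 6 7 8 0 1]
After op 2 (cut(2)): [4 5 6 7 8 0 1 2 3]
After op 3 (cut(2)): [6 7 8 0 1 2 3 4 5]
After op 4 (cut(2)): [8 0 1 2 3 4 5 6 7]
After op 5 (cut(2)): [1 2 3 4 5 6 7 8 0]
After op 6 (cut(2)): [3 4 5 6 7 8 0 1 2]
After op 7 (cut(2)): [5 6 7 8 0 1 2 3 4]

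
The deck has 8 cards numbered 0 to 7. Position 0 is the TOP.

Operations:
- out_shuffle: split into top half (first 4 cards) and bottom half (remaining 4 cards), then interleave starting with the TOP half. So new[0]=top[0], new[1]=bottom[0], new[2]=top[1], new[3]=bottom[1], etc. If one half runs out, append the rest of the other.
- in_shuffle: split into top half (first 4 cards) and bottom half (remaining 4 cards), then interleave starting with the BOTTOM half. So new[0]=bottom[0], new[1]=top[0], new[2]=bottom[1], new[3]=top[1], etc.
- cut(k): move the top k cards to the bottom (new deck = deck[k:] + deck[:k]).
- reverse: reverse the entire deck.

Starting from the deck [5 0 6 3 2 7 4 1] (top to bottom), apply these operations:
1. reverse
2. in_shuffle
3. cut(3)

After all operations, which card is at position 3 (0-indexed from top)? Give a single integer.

Answer: 5

Derivation:
After op 1 (reverse): [1 4 7 2 3 6 0 5]
After op 2 (in_shuffle): [3 1 6 4 0 7 5 2]
After op 3 (cut(3)): [4 0 7 5 2 3 1 6]
Position 3: card 5.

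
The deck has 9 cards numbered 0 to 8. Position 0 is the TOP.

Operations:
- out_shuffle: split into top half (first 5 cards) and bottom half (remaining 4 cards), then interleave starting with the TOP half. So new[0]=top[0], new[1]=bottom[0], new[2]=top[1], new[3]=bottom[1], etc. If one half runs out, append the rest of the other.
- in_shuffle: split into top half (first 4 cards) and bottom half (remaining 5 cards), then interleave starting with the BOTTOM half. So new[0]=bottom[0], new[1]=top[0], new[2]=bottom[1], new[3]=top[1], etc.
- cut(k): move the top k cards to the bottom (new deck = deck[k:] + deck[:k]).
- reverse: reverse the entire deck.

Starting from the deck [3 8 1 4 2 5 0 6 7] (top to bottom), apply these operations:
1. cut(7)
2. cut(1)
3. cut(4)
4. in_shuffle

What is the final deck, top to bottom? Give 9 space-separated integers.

Answer: 6 4 7 2 3 5 8 0 1

Derivation:
After op 1 (cut(7)): [6 7 3 8 1 4 2 5 0]
After op 2 (cut(1)): [7 3 8 1 4 2 5 0 6]
After op 3 (cut(4)): [4 2 5 0 6 7 3 8 1]
After op 4 (in_shuffle): [6 4 7 2 3 5 8 0 1]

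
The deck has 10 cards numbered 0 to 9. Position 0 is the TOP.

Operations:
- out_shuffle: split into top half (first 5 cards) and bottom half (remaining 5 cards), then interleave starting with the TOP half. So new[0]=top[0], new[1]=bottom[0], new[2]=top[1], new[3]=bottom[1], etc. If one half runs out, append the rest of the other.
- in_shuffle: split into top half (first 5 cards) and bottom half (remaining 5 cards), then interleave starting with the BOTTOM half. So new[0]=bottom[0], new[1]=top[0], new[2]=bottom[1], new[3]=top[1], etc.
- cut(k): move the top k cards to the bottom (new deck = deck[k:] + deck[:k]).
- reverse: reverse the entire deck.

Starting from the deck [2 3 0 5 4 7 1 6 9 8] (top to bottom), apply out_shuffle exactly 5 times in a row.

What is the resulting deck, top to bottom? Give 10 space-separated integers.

After op 1 (out_shuffle): [2 7 3 1 0 6 5 9 4 8]
After op 2 (out_shuffle): [2 6 7 5 3 9 1 4 0 8]
After op 3 (out_shuffle): [2 9 6 1 7 4 5 0 3 8]
After op 4 (out_shuffle): [2 4 9 5 6 0 1 3 7 8]
After op 5 (out_shuffle): [2 0 4 1 9 3 5 7 6 8]

Answer: 2 0 4 1 9 3 5 7 6 8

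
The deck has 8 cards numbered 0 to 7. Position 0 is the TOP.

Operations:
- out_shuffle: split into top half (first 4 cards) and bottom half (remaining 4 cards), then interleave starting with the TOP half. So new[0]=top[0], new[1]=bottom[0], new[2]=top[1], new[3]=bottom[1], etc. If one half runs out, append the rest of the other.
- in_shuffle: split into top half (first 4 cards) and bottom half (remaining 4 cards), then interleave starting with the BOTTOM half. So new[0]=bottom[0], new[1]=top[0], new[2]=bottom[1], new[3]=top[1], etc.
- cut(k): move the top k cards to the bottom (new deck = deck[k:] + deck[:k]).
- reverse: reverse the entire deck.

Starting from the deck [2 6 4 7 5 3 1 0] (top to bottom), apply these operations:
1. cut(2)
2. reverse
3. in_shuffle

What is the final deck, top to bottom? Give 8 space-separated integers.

Answer: 3 6 5 2 7 0 4 1

Derivation:
After op 1 (cut(2)): [4 7 5 3 1 0 2 6]
After op 2 (reverse): [6 2 0 1 3 5 7 4]
After op 3 (in_shuffle): [3 6 5 2 7 0 4 1]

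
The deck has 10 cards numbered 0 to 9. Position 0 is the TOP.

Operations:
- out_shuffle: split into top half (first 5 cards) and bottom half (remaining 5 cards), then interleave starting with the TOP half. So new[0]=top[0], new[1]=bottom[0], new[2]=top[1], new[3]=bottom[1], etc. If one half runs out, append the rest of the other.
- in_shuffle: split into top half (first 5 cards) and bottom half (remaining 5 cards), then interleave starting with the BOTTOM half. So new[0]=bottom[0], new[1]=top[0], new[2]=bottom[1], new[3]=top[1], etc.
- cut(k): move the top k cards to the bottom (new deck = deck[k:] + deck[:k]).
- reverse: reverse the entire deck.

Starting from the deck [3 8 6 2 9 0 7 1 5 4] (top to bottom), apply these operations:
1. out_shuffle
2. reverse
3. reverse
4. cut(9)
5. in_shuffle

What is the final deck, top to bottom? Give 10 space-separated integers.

After op 1 (out_shuffle): [3 0 8 7 6 1 2 5 9 4]
After op 2 (reverse): [4 9 5 2 1 6 7 8 0 3]
After op 3 (reverse): [3 0 8 7 6 1 2 5 9 4]
After op 4 (cut(9)): [4 3 0 8 7 6 1 2 5 9]
After op 5 (in_shuffle): [6 4 1 3 2 0 5 8 9 7]

Answer: 6 4 1 3 2 0 5 8 9 7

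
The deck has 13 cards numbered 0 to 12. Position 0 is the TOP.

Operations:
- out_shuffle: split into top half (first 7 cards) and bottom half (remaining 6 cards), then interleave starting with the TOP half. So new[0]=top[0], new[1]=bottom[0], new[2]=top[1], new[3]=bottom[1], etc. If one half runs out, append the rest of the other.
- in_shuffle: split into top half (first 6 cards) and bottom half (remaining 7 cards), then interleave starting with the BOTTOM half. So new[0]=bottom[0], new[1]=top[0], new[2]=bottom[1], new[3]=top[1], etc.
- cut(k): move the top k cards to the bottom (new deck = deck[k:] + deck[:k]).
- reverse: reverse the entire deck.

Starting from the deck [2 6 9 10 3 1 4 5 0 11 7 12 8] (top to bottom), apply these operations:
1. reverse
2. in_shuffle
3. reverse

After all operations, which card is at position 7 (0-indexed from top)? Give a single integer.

After op 1 (reverse): [8 12 7 11 0 5 4 1 3 10 9 6 2]
After op 2 (in_shuffle): [4 8 1 12 3 7 10 11 9 0 6 5 2]
After op 3 (reverse): [2 5 6 0 9 11 10 7 3 12 1 8 4]
Position 7: card 7.

Answer: 7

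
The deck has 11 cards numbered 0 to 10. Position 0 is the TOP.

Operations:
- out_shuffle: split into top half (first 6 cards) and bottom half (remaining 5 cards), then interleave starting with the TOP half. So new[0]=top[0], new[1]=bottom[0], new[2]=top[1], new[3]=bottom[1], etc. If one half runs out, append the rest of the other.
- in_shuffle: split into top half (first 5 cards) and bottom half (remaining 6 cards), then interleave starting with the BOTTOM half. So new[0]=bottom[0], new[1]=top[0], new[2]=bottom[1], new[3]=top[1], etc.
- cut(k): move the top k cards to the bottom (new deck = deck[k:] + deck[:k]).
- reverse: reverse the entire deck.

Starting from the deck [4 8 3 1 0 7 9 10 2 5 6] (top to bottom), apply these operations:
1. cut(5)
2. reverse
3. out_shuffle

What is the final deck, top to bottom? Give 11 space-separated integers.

After op 1 (cut(5)): [7 9 10 2 5 6 4 8 3 1 0]
After op 2 (reverse): [0 1 3 8 4 6 5 2 10 9 7]
After op 3 (out_shuffle): [0 5 1 2 3 10 8 9 4 7 6]

Answer: 0 5 1 2 3 10 8 9 4 7 6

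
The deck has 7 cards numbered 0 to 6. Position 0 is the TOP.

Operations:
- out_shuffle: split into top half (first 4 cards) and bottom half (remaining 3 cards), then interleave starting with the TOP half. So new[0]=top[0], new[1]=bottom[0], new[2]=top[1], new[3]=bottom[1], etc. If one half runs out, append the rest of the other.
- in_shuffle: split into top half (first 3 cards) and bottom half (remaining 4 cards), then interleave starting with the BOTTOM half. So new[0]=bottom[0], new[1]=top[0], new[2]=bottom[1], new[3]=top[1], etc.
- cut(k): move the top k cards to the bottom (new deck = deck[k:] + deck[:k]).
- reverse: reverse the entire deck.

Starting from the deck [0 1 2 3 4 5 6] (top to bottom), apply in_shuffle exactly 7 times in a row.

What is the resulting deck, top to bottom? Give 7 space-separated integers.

Answer: 3 0 4 1 5 2 6

Derivation:
After op 1 (in_shuffle): [3 0 4 1 5 2 6]
After op 2 (in_shuffle): [1 3 5 0 2 4 6]
After op 3 (in_shuffle): [0 1 2 3 4 5 6]
After op 4 (in_shuffle): [3 0 4 1 5 2 6]
After op 5 (in_shuffle): [1 3 5 0 2 4 6]
After op 6 (in_shuffle): [0 1 2 3 4 5 6]
After op 7 (in_shuffle): [3 0 4 1 5 2 6]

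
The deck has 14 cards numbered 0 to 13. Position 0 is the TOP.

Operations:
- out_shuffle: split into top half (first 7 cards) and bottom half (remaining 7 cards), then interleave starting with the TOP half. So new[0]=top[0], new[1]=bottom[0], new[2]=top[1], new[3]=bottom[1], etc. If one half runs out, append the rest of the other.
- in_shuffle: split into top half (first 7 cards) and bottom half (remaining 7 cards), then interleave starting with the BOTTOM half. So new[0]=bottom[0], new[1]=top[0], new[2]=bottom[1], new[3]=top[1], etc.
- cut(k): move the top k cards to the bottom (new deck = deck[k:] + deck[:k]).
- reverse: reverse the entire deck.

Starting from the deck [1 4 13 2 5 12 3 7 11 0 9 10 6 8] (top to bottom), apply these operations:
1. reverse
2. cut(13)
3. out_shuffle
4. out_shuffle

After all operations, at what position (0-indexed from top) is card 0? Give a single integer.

After op 1 (reverse): [8 6 10 9 0 11 7 3 12 5 2 13 4 1]
After op 2 (cut(13)): [1 8 6 10 9 0 11 7 3 12 5 2 13 4]
After op 3 (out_shuffle): [1 7 8 3 6 12 10 5 9 2 0 13 11 4]
After op 4 (out_shuffle): [1 5 7 9 8 2 3 0 6 13 12 11 10 4]
Card 0 is at position 7.

Answer: 7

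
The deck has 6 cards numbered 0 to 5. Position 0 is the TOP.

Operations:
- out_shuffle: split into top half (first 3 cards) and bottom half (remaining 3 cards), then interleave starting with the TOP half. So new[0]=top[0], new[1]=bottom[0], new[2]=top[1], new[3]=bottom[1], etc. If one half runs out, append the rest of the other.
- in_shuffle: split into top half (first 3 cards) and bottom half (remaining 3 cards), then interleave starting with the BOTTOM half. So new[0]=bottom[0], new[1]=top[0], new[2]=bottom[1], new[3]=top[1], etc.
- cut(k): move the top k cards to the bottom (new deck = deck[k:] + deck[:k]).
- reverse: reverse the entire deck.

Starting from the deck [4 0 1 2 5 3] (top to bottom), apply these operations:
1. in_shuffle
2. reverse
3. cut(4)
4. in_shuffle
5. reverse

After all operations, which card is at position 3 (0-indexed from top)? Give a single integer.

After op 1 (in_shuffle): [2 4 5 0 3 1]
After op 2 (reverse): [1 3 0 5 4 2]
After op 3 (cut(4)): [4 2 1 3 0 5]
After op 4 (in_shuffle): [3 4 0 2 5 1]
After op 5 (reverse): [1 5 2 0 4 3]
Position 3: card 0.

Answer: 0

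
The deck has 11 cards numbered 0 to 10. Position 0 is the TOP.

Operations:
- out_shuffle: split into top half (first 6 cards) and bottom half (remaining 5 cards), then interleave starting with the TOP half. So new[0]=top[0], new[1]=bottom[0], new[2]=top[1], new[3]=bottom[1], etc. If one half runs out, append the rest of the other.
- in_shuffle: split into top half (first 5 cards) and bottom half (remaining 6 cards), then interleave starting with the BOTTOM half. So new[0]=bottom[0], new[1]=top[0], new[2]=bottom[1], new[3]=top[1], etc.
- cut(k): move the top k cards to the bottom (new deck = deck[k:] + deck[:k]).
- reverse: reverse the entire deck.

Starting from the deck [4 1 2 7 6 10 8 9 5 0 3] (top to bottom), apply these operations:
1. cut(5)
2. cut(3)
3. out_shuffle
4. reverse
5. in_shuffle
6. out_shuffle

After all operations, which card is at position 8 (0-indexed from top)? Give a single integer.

After op 1 (cut(5)): [10 8 9 5 0 3 4 1 2 7 6]
After op 2 (cut(3)): [5 0 3 4 1 2 7 6 10 8 9]
After op 3 (out_shuffle): [5 7 0 6 3 10 4 8 1 9 2]
After op 4 (reverse): [2 9 1 8 4 10 3 6 0 7 5]
After op 5 (in_shuffle): [10 2 3 9 6 1 0 8 7 4 5]
After op 6 (out_shuffle): [10 0 2 8 3 7 9 4 6 5 1]
Position 8: card 6.

Answer: 6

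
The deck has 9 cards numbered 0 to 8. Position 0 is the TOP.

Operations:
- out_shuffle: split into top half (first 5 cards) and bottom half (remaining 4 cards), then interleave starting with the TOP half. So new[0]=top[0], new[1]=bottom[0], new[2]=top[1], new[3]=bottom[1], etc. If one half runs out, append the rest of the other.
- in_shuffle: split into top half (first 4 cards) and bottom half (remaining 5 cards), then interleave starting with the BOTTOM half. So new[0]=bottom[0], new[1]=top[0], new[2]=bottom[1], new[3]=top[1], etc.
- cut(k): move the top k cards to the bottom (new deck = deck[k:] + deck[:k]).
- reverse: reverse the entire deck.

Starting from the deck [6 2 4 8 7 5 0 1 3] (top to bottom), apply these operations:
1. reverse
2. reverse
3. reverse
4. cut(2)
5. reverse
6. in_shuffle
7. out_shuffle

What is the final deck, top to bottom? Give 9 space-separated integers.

Answer: 4 6 1 5 8 2 3 0 7

Derivation:
After op 1 (reverse): [3 1 0 5 7 8 4 2 6]
After op 2 (reverse): [6 2 4 8 7 5 0 1 3]
After op 3 (reverse): [3 1 0 5 7 8 4 2 6]
After op 4 (cut(2)): [0 5 7 8 4 2 6 3 1]
After op 5 (reverse): [1 3 6 2 4 8 7 5 0]
After op 6 (in_shuffle): [4 1 8 3 7 6 5 2 0]
After op 7 (out_shuffle): [4 6 1 5 8 2 3 0 7]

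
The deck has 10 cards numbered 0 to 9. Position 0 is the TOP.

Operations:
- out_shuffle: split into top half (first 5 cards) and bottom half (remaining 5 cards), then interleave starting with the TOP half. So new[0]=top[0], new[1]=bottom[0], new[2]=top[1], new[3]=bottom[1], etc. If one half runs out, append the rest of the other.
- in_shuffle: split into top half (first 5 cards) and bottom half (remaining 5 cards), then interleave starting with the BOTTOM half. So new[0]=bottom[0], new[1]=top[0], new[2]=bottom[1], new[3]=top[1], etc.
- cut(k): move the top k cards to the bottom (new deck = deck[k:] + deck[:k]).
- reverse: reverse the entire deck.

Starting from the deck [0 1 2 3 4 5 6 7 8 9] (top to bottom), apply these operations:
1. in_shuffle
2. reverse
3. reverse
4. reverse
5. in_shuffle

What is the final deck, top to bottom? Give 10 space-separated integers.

After op 1 (in_shuffle): [5 0 6 1 7 2 8 3 9 4]
After op 2 (reverse): [4 9 3 8 2 7 1 6 0 5]
After op 3 (reverse): [5 0 6 1 7 2 8 3 9 4]
After op 4 (reverse): [4 9 3 8 2 7 1 6 0 5]
After op 5 (in_shuffle): [7 4 1 9 6 3 0 8 5 2]

Answer: 7 4 1 9 6 3 0 8 5 2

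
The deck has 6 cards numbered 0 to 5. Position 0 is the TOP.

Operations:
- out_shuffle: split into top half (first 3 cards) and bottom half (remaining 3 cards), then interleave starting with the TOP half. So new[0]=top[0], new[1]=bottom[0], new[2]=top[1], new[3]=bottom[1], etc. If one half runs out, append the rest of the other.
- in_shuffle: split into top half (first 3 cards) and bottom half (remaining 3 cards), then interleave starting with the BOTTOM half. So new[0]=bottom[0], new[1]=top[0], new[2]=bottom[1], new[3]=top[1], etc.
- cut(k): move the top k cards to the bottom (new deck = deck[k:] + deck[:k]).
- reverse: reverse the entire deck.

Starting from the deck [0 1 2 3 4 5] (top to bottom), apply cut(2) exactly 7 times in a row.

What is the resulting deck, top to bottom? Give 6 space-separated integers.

After op 1 (cut(2)): [2 3 4 5 0 1]
After op 2 (cut(2)): [4 5 0 1 2 3]
After op 3 (cut(2)): [0 1 2 3 4 5]
After op 4 (cut(2)): [2 3 4 5 0 1]
After op 5 (cut(2)): [4 5 0 1 2 3]
After op 6 (cut(2)): [0 1 2 3 4 5]
After op 7 (cut(2)): [2 3 4 5 0 1]

Answer: 2 3 4 5 0 1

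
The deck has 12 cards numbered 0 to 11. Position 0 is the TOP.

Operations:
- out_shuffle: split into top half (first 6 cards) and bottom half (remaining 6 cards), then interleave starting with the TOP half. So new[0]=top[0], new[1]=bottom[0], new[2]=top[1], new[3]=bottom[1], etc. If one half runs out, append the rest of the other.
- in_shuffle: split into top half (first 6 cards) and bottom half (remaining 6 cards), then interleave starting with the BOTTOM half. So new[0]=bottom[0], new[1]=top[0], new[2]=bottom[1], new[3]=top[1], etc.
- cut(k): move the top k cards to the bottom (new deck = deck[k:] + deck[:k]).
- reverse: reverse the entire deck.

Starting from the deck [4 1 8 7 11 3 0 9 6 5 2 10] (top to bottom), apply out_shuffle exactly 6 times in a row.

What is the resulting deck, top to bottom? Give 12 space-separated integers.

After op 1 (out_shuffle): [4 0 1 9 8 6 7 5 11 2 3 10]
After op 2 (out_shuffle): [4 7 0 5 1 11 9 2 8 3 6 10]
After op 3 (out_shuffle): [4 9 7 2 0 8 5 3 1 6 11 10]
After op 4 (out_shuffle): [4 5 9 3 7 1 2 6 0 11 8 10]
After op 5 (out_shuffle): [4 2 5 6 9 0 3 11 7 8 1 10]
After op 6 (out_shuffle): [4 3 2 11 5 7 6 8 9 1 0 10]

Answer: 4 3 2 11 5 7 6 8 9 1 0 10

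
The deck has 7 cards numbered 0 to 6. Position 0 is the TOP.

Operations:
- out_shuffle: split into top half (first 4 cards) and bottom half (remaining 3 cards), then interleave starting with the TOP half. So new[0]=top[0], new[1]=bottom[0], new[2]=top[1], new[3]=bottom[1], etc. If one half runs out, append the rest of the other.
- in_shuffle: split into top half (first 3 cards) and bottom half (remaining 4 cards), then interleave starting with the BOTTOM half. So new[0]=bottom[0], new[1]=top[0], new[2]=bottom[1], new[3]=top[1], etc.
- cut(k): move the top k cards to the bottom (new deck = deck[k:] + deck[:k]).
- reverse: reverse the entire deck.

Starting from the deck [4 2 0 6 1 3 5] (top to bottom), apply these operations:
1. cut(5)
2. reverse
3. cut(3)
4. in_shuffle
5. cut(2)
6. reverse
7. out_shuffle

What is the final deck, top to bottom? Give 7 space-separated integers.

After op 1 (cut(5)): [3 5 4 2 0 6 1]
After op 2 (reverse): [1 6 0 2 4 5 3]
After op 3 (cut(3)): [2 4 5 3 1 6 0]
After op 4 (in_shuffle): [3 2 1 4 6 5 0]
After op 5 (cut(2)): [1 4 6 5 0 3 2]
After op 6 (reverse): [2 3 0 5 6 4 1]
After op 7 (out_shuffle): [2 6 3 4 0 1 5]

Answer: 2 6 3 4 0 1 5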